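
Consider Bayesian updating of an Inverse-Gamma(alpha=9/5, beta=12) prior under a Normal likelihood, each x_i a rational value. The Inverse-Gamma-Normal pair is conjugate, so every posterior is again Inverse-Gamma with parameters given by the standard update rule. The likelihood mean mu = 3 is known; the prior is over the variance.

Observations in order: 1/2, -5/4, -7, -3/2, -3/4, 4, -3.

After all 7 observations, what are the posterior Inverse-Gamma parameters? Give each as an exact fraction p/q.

alpha=53/10, beta=1757/16

obs 1: x=1/2 → posterior Inverse-Gamma(23/10, 121/8)
obs 2: x=-5/4 → posterior Inverse-Gamma(14/5, 773/32)
obs 3: x=-7 → posterior Inverse-Gamma(33/10, 2373/32)
obs 4: x=-3/2 → posterior Inverse-Gamma(19/5, 2697/32)
obs 5: x=-3/4 → posterior Inverse-Gamma(43/10, 1461/16)
obs 6: x=4 → posterior Inverse-Gamma(24/5, 1469/16)
obs 7: x=-3 → posterior Inverse-Gamma(53/10, 1757/16)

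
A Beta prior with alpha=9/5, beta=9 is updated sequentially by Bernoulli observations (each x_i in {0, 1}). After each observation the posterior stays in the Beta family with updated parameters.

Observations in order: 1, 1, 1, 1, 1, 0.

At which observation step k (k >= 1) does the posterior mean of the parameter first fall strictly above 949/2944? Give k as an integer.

obs 1: x=1 → posterior Beta(14/5, 9)
obs 2: x=1 → posterior Beta(19/5, 9)
obs 3: x=1 → posterior Beta(24/5, 9)
obs 4: x=1 → posterior Beta(29/5, 9)
obs 5: x=1 → posterior Beta(34/5, 9)
obs 6: x=0 → posterior Beta(34/5, 10)

k = 3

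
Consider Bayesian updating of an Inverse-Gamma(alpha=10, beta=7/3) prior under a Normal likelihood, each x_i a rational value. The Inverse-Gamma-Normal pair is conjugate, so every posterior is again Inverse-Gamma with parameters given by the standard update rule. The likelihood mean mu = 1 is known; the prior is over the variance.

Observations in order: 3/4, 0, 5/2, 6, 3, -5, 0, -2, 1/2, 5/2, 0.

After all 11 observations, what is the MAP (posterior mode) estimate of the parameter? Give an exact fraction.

obs 1: x=3/4 → posterior Inverse-Gamma(21/2, 227/96)
obs 2: x=0 → posterior Inverse-Gamma(11, 275/96)
obs 3: x=5/2 → posterior Inverse-Gamma(23/2, 383/96)
obs 4: x=6 → posterior Inverse-Gamma(12, 1583/96)
obs 5: x=3 → posterior Inverse-Gamma(25/2, 1775/96)
obs 6: x=-5 → posterior Inverse-Gamma(13, 3503/96)
obs 7: x=0 → posterior Inverse-Gamma(27/2, 3551/96)
obs 8: x=-2 → posterior Inverse-Gamma(14, 3983/96)
obs 9: x=1/2 → posterior Inverse-Gamma(29/2, 3995/96)
obs 10: x=5/2 → posterior Inverse-Gamma(15, 4103/96)
obs 11: x=0 → posterior Inverse-Gamma(31/2, 4151/96)

4151/1584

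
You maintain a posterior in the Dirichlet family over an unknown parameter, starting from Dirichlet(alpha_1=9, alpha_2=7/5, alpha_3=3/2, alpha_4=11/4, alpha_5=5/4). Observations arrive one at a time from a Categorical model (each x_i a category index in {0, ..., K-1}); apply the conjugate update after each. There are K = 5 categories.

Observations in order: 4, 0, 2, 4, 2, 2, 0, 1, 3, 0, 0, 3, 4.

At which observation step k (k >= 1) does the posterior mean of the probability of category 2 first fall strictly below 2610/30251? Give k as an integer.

obs 1: x=4 → posterior Dirichlet(9, 7/5, 3/2, 11/4, 9/4)
obs 2: x=0 → posterior Dirichlet(10, 7/5, 3/2, 11/4, 9/4)
obs 3: x=2 → posterior Dirichlet(10, 7/5, 5/2, 11/4, 9/4)
obs 4: x=4 → posterior Dirichlet(10, 7/5, 5/2, 11/4, 13/4)
obs 5: x=2 → posterior Dirichlet(10, 7/5, 7/2, 11/4, 13/4)
obs 6: x=2 → posterior Dirichlet(10, 7/5, 9/2, 11/4, 13/4)
obs 7: x=0 → posterior Dirichlet(11, 7/5, 9/2, 11/4, 13/4)
obs 8: x=1 → posterior Dirichlet(11, 12/5, 9/2, 11/4, 13/4)
obs 9: x=3 → posterior Dirichlet(11, 12/5, 9/2, 15/4, 13/4)
obs 10: x=0 → posterior Dirichlet(12, 12/5, 9/2, 15/4, 13/4)
obs 11: x=0 → posterior Dirichlet(13, 12/5, 9/2, 15/4, 13/4)
obs 12: x=3 → posterior Dirichlet(13, 12/5, 9/2, 19/4, 13/4)
obs 13: x=4 → posterior Dirichlet(13, 12/5, 9/2, 19/4, 17/4)

k = 2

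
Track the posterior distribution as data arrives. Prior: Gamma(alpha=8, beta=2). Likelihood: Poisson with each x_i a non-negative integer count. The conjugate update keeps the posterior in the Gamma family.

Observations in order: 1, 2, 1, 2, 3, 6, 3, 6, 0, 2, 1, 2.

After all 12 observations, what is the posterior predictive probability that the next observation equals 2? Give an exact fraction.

1793463923846655189478761741738152364093734912/7371554880626674761515459977090358734130859375

obs 1: x=1 → posterior Gamma(9, 3)
obs 2: x=2 → posterior Gamma(11, 4)
obs 3: x=1 → posterior Gamma(12, 5)
obs 4: x=2 → posterior Gamma(14, 6)
obs 5: x=3 → posterior Gamma(17, 7)
obs 6: x=6 → posterior Gamma(23, 8)
obs 7: x=3 → posterior Gamma(26, 9)
obs 8: x=6 → posterior Gamma(32, 10)
obs 9: x=0 → posterior Gamma(32, 11)
obs 10: x=2 → posterior Gamma(34, 12)
obs 11: x=1 → posterior Gamma(35, 13)
obs 12: x=2 → posterior Gamma(37, 14)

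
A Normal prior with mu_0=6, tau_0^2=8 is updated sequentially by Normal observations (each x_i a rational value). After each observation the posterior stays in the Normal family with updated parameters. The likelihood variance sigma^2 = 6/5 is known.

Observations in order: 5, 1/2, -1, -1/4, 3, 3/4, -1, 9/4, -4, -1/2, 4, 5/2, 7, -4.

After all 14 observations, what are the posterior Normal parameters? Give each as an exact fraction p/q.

obs 1: x=5 → posterior Normal(118/23, 24/23)
obs 2: x=1/2 → posterior Normal(128/43, 24/43)
obs 3: x=-1 → posterior Normal(12/7, 8/21)
obs 4: x=-1/4 → posterior Normal(103/83, 24/83)
obs 5: x=3 → posterior Normal(163/103, 24/103)
obs 6: x=3/4 → posterior Normal(178/123, 8/41)
obs 7: x=-1 → posterior Normal(158/143, 24/143)
obs 8: x=9/4 → posterior Normal(203/163, 24/163)
obs 9: x=-4 → posterior Normal(41/61, 8/61)
obs 10: x=-1/2 → posterior Normal(113/203, 24/203)
obs 11: x=4 → posterior Normal(193/223, 24/223)
obs 12: x=5/2 → posterior Normal(1, 8/81)
obs 13: x=7 → posterior Normal(383/263, 24/263)
obs 14: x=-4 → posterior Normal(303/283, 24/283)

mu_0=303/283, tau_0^2=24/283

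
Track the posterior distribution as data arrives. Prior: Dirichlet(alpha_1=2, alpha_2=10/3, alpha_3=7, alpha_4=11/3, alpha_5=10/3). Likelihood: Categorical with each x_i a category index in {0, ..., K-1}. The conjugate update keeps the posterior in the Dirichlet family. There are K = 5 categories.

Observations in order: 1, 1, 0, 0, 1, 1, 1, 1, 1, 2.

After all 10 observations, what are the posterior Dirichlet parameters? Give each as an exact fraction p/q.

alpha_1=4, alpha_2=31/3, alpha_3=8, alpha_4=11/3, alpha_5=10/3

obs 1: x=1 → posterior Dirichlet(2, 13/3, 7, 11/3, 10/3)
obs 2: x=1 → posterior Dirichlet(2, 16/3, 7, 11/3, 10/3)
obs 3: x=0 → posterior Dirichlet(3, 16/3, 7, 11/3, 10/3)
obs 4: x=0 → posterior Dirichlet(4, 16/3, 7, 11/3, 10/3)
obs 5: x=1 → posterior Dirichlet(4, 19/3, 7, 11/3, 10/3)
obs 6: x=1 → posterior Dirichlet(4, 22/3, 7, 11/3, 10/3)
obs 7: x=1 → posterior Dirichlet(4, 25/3, 7, 11/3, 10/3)
obs 8: x=1 → posterior Dirichlet(4, 28/3, 7, 11/3, 10/3)
obs 9: x=1 → posterior Dirichlet(4, 31/3, 7, 11/3, 10/3)
obs 10: x=2 → posterior Dirichlet(4, 31/3, 8, 11/3, 10/3)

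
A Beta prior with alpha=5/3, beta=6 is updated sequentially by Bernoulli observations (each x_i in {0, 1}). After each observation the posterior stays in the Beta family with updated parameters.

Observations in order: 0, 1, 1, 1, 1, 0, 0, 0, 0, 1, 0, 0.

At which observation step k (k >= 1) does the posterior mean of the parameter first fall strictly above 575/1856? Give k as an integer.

k = 3

obs 1: x=0 → posterior Beta(5/3, 7)
obs 2: x=1 → posterior Beta(8/3, 7)
obs 3: x=1 → posterior Beta(11/3, 7)
obs 4: x=1 → posterior Beta(14/3, 7)
obs 5: x=1 → posterior Beta(17/3, 7)
obs 6: x=0 → posterior Beta(17/3, 8)
obs 7: x=0 → posterior Beta(17/3, 9)
obs 8: x=0 → posterior Beta(17/3, 10)
obs 9: x=0 → posterior Beta(17/3, 11)
obs 10: x=1 → posterior Beta(20/3, 11)
obs 11: x=0 → posterior Beta(20/3, 12)
obs 12: x=0 → posterior Beta(20/3, 13)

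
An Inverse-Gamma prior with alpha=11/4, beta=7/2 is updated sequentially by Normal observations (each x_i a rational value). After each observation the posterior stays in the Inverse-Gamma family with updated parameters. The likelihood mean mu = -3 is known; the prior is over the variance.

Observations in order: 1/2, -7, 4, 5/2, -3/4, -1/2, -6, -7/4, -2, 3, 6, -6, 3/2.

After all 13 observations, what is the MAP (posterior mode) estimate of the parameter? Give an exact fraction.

2269/164

obs 1: x=1/2 → posterior Inverse-Gamma(13/4, 77/8)
obs 2: x=-7 → posterior Inverse-Gamma(15/4, 141/8)
obs 3: x=4 → posterior Inverse-Gamma(17/4, 337/8)
obs 4: x=5/2 → posterior Inverse-Gamma(19/4, 229/4)
obs 5: x=-3/4 → posterior Inverse-Gamma(21/4, 1913/32)
obs 6: x=-1/2 → posterior Inverse-Gamma(23/4, 2013/32)
obs 7: x=-6 → posterior Inverse-Gamma(25/4, 2157/32)
obs 8: x=-7/4 → posterior Inverse-Gamma(27/4, 1091/16)
obs 9: x=-2 → posterior Inverse-Gamma(29/4, 1099/16)
obs 10: x=3 → posterior Inverse-Gamma(31/4, 1387/16)
obs 11: x=6 → posterior Inverse-Gamma(33/4, 2035/16)
obs 12: x=-6 → posterior Inverse-Gamma(35/4, 2107/16)
obs 13: x=3/2 → posterior Inverse-Gamma(37/4, 2269/16)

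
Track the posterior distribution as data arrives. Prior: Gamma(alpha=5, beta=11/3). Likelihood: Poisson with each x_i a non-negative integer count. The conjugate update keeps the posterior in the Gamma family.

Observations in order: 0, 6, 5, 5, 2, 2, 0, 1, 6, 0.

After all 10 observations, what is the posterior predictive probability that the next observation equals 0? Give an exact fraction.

obs 1: x=0 → posterior Gamma(5, 14/3)
obs 2: x=6 → posterior Gamma(11, 17/3)
obs 3: x=5 → posterior Gamma(16, 20/3)
obs 4: x=5 → posterior Gamma(21, 23/3)
obs 5: x=2 → posterior Gamma(23, 26/3)
obs 6: x=2 → posterior Gamma(25, 29/3)
obs 7: x=0 → posterior Gamma(25, 32/3)
obs 8: x=1 → posterior Gamma(26, 35/3)
obs 9: x=6 → posterior Gamma(32, 38/3)
obs 10: x=0 → posterior Gamma(32, 41/3)

4065214023175683899921868126254722311886802750234881/38948043605095874909133313198566681249887133248782336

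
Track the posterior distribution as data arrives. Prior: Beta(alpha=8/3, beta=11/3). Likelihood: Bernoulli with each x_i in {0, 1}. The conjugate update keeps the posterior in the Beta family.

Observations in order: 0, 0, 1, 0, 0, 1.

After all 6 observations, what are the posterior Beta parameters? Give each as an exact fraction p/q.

obs 1: x=0 → posterior Beta(8/3, 14/3)
obs 2: x=0 → posterior Beta(8/3, 17/3)
obs 3: x=1 → posterior Beta(11/3, 17/3)
obs 4: x=0 → posterior Beta(11/3, 20/3)
obs 5: x=0 → posterior Beta(11/3, 23/3)
obs 6: x=1 → posterior Beta(14/3, 23/3)

alpha=14/3, beta=23/3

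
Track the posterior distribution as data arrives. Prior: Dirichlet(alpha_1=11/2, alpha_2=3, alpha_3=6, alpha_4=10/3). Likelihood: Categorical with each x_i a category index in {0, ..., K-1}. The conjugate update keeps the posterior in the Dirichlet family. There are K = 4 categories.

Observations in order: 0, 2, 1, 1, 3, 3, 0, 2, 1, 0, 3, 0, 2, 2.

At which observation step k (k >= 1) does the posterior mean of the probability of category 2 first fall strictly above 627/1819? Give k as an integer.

k = 2

obs 1: x=0 → posterior Dirichlet(13/2, 3, 6, 10/3)
obs 2: x=2 → posterior Dirichlet(13/2, 3, 7, 10/3)
obs 3: x=1 → posterior Dirichlet(13/2, 4, 7, 10/3)
obs 4: x=1 → posterior Dirichlet(13/2, 5, 7, 10/3)
obs 5: x=3 → posterior Dirichlet(13/2, 5, 7, 13/3)
obs 6: x=3 → posterior Dirichlet(13/2, 5, 7, 16/3)
obs 7: x=0 → posterior Dirichlet(15/2, 5, 7, 16/3)
obs 8: x=2 → posterior Dirichlet(15/2, 5, 8, 16/3)
obs 9: x=1 → posterior Dirichlet(15/2, 6, 8, 16/3)
obs 10: x=0 → posterior Dirichlet(17/2, 6, 8, 16/3)
obs 11: x=3 → posterior Dirichlet(17/2, 6, 8, 19/3)
obs 12: x=0 → posterior Dirichlet(19/2, 6, 8, 19/3)
obs 13: x=2 → posterior Dirichlet(19/2, 6, 9, 19/3)
obs 14: x=2 → posterior Dirichlet(19/2, 6, 10, 19/3)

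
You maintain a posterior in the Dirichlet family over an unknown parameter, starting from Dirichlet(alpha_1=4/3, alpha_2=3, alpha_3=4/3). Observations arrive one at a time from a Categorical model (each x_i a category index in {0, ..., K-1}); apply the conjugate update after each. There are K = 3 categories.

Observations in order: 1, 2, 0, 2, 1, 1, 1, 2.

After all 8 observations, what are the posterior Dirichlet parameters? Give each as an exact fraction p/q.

alpha_1=7/3, alpha_2=7, alpha_3=13/3

obs 1: x=1 → posterior Dirichlet(4/3, 4, 4/3)
obs 2: x=2 → posterior Dirichlet(4/3, 4, 7/3)
obs 3: x=0 → posterior Dirichlet(7/3, 4, 7/3)
obs 4: x=2 → posterior Dirichlet(7/3, 4, 10/3)
obs 5: x=1 → posterior Dirichlet(7/3, 5, 10/3)
obs 6: x=1 → posterior Dirichlet(7/3, 6, 10/3)
obs 7: x=1 → posterior Dirichlet(7/3, 7, 10/3)
obs 8: x=2 → posterior Dirichlet(7/3, 7, 13/3)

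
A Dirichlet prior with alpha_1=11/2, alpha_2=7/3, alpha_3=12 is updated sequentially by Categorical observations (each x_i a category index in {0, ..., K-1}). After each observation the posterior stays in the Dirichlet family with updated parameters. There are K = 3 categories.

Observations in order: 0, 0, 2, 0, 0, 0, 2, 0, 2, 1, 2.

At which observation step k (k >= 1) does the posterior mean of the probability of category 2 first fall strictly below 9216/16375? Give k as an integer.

obs 1: x=0 → posterior Dirichlet(13/2, 7/3, 12)
obs 2: x=0 → posterior Dirichlet(15/2, 7/3, 12)
obs 3: x=2 → posterior Dirichlet(15/2, 7/3, 13)
obs 4: x=0 → posterior Dirichlet(17/2, 7/3, 13)
obs 5: x=0 → posterior Dirichlet(19/2, 7/3, 13)
obs 6: x=0 → posterior Dirichlet(21/2, 7/3, 13)
obs 7: x=2 → posterior Dirichlet(21/2, 7/3, 14)
obs 8: x=0 → posterior Dirichlet(23/2, 7/3, 14)
obs 9: x=2 → posterior Dirichlet(23/2, 7/3, 15)
obs 10: x=1 → posterior Dirichlet(23/2, 10/3, 15)
obs 11: x=2 → posterior Dirichlet(23/2, 10/3, 16)

k = 2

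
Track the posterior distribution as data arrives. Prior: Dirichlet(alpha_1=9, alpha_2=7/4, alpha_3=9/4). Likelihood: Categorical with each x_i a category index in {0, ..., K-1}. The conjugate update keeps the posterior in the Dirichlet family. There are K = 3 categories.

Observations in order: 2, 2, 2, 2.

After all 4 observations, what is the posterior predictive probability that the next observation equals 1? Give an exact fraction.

7/68

obs 1: x=2 → posterior Dirichlet(9, 7/4, 13/4)
obs 2: x=2 → posterior Dirichlet(9, 7/4, 17/4)
obs 3: x=2 → posterior Dirichlet(9, 7/4, 21/4)
obs 4: x=2 → posterior Dirichlet(9, 7/4, 25/4)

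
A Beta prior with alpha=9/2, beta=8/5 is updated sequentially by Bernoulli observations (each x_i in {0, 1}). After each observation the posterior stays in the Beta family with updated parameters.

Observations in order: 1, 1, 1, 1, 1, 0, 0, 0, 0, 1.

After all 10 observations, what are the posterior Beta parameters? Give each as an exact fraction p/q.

alpha=21/2, beta=28/5

obs 1: x=1 → posterior Beta(11/2, 8/5)
obs 2: x=1 → posterior Beta(13/2, 8/5)
obs 3: x=1 → posterior Beta(15/2, 8/5)
obs 4: x=1 → posterior Beta(17/2, 8/5)
obs 5: x=1 → posterior Beta(19/2, 8/5)
obs 6: x=0 → posterior Beta(19/2, 13/5)
obs 7: x=0 → posterior Beta(19/2, 18/5)
obs 8: x=0 → posterior Beta(19/2, 23/5)
obs 9: x=0 → posterior Beta(19/2, 28/5)
obs 10: x=1 → posterior Beta(21/2, 28/5)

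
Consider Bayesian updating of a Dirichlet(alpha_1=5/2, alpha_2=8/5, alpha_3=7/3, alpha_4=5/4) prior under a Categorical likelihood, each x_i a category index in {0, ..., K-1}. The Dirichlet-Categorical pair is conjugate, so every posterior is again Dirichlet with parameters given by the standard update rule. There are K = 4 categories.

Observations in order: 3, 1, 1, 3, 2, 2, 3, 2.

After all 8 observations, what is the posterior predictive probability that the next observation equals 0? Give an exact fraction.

obs 1: x=3 → posterior Dirichlet(5/2, 8/5, 7/3, 9/4)
obs 2: x=1 → posterior Dirichlet(5/2, 13/5, 7/3, 9/4)
obs 3: x=1 → posterior Dirichlet(5/2, 18/5, 7/3, 9/4)
obs 4: x=3 → posterior Dirichlet(5/2, 18/5, 7/3, 13/4)
obs 5: x=2 → posterior Dirichlet(5/2, 18/5, 10/3, 13/4)
obs 6: x=2 → posterior Dirichlet(5/2, 18/5, 13/3, 13/4)
obs 7: x=3 → posterior Dirichlet(5/2, 18/5, 13/3, 17/4)
obs 8: x=2 → posterior Dirichlet(5/2, 18/5, 16/3, 17/4)

150/941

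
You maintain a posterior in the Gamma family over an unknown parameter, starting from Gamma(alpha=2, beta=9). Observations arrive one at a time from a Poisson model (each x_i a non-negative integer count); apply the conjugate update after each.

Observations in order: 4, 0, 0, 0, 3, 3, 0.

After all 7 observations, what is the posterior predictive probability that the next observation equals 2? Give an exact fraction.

obs 1: x=4 → posterior Gamma(6, 10)
obs 2: x=0 → posterior Gamma(6, 11)
obs 3: x=0 → posterior Gamma(6, 12)
obs 4: x=0 → posterior Gamma(6, 13)
obs 5: x=3 → posterior Gamma(9, 14)
obs 6: x=3 → posterior Gamma(12, 15)
obs 7: x=0 → posterior Gamma(12, 16)

21955048183431168/168377826559400929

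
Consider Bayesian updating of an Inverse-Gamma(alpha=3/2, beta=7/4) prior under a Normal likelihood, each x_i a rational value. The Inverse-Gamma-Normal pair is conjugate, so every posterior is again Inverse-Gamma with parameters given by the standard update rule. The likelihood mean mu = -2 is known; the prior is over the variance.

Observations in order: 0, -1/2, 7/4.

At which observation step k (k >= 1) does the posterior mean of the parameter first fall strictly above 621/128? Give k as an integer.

k = 3

obs 1: x=0 → posterior Inverse-Gamma(2, 15/4)
obs 2: x=-1/2 → posterior Inverse-Gamma(5/2, 39/8)
obs 3: x=7/4 → posterior Inverse-Gamma(3, 381/32)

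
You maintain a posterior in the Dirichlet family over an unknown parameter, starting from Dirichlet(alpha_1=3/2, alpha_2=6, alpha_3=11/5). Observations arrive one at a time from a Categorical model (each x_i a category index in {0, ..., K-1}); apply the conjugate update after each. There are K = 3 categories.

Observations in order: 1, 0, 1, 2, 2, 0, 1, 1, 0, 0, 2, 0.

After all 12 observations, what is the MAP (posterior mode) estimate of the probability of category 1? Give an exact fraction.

obs 1: x=1 → posterior Dirichlet(3/2, 7, 11/5)
obs 2: x=0 → posterior Dirichlet(5/2, 7, 11/5)
obs 3: x=1 → posterior Dirichlet(5/2, 8, 11/5)
obs 4: x=2 → posterior Dirichlet(5/2, 8, 16/5)
obs 5: x=2 → posterior Dirichlet(5/2, 8, 21/5)
obs 6: x=0 → posterior Dirichlet(7/2, 8, 21/5)
obs 7: x=1 → posterior Dirichlet(7/2, 9, 21/5)
obs 8: x=1 → posterior Dirichlet(7/2, 10, 21/5)
obs 9: x=0 → posterior Dirichlet(9/2, 10, 21/5)
obs 10: x=0 → posterior Dirichlet(11/2, 10, 21/5)
obs 11: x=2 → posterior Dirichlet(11/2, 10, 26/5)
obs 12: x=0 → posterior Dirichlet(13/2, 10, 26/5)

90/187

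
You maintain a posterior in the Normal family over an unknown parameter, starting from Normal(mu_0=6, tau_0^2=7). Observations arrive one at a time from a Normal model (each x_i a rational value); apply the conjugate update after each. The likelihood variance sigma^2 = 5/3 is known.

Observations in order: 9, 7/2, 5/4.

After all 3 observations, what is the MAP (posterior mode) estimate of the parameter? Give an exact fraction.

obs 1: x=9 → posterior Normal(219/26, 35/26)
obs 2: x=7/2 → posterior Normal(585/94, 35/47)
obs 3: x=5/4 → posterior Normal(75/16, 35/68)

75/16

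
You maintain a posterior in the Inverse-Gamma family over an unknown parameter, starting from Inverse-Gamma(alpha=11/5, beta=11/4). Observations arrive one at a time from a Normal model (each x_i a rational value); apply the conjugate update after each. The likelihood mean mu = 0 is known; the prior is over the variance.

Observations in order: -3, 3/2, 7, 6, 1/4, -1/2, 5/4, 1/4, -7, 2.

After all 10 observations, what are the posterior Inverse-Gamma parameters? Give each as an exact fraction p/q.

obs 1: x=-3 → posterior Inverse-Gamma(27/10, 29/4)
obs 2: x=3/2 → posterior Inverse-Gamma(16/5, 67/8)
obs 3: x=7 → posterior Inverse-Gamma(37/10, 263/8)
obs 4: x=6 → posterior Inverse-Gamma(21/5, 407/8)
obs 5: x=1/4 → posterior Inverse-Gamma(47/10, 1629/32)
obs 6: x=-1/2 → posterior Inverse-Gamma(26/5, 1633/32)
obs 7: x=5/4 → posterior Inverse-Gamma(57/10, 829/16)
obs 8: x=1/4 → posterior Inverse-Gamma(31/5, 1659/32)
obs 9: x=-7 → posterior Inverse-Gamma(67/10, 2443/32)
obs 10: x=2 → posterior Inverse-Gamma(36/5, 2507/32)

alpha=36/5, beta=2507/32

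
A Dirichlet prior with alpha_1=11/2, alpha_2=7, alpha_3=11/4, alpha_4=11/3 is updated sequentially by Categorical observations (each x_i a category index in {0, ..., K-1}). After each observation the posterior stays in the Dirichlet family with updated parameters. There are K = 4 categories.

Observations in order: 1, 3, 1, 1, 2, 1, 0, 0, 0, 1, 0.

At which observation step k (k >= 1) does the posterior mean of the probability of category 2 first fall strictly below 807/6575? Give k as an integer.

obs 1: x=1 → posterior Dirichlet(11/2, 8, 11/4, 11/3)
obs 2: x=3 → posterior Dirichlet(11/2, 8, 11/4, 14/3)
obs 3: x=1 → posterior Dirichlet(11/2, 9, 11/4, 14/3)
obs 4: x=1 → posterior Dirichlet(11/2, 10, 11/4, 14/3)
obs 5: x=2 → posterior Dirichlet(11/2, 10, 15/4, 14/3)
obs 6: x=1 → posterior Dirichlet(11/2, 11, 15/4, 14/3)
obs 7: x=0 → posterior Dirichlet(13/2, 11, 15/4, 14/3)
obs 8: x=0 → posterior Dirichlet(15/2, 11, 15/4, 14/3)
obs 9: x=0 → posterior Dirichlet(17/2, 11, 15/4, 14/3)
obs 10: x=1 → posterior Dirichlet(17/2, 12, 15/4, 14/3)
obs 11: x=0 → posterior Dirichlet(19/2, 12, 15/4, 14/3)

k = 4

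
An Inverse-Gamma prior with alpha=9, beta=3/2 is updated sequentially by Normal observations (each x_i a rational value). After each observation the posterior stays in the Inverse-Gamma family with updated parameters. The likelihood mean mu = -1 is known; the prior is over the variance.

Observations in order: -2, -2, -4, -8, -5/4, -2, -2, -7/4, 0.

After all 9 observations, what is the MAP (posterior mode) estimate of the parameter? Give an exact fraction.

obs 1: x=-2 → posterior Inverse-Gamma(19/2, 2)
obs 2: x=-2 → posterior Inverse-Gamma(10, 5/2)
obs 3: x=-4 → posterior Inverse-Gamma(21/2, 7)
obs 4: x=-8 → posterior Inverse-Gamma(11, 63/2)
obs 5: x=-5/4 → posterior Inverse-Gamma(23/2, 1009/32)
obs 6: x=-2 → posterior Inverse-Gamma(12, 1025/32)
obs 7: x=-2 → posterior Inverse-Gamma(25/2, 1041/32)
obs 8: x=-7/4 → posterior Inverse-Gamma(13, 525/16)
obs 9: x=0 → posterior Inverse-Gamma(27/2, 533/16)

533/232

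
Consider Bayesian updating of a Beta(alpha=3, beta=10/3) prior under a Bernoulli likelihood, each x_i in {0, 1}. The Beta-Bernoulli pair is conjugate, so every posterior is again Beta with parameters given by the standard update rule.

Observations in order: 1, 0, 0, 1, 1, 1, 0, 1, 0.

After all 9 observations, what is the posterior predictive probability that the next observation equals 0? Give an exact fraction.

obs 1: x=1 → posterior Beta(4, 10/3)
obs 2: x=0 → posterior Beta(4, 13/3)
obs 3: x=0 → posterior Beta(4, 16/3)
obs 4: x=1 → posterior Beta(5, 16/3)
obs 5: x=1 → posterior Beta(6, 16/3)
obs 6: x=1 → posterior Beta(7, 16/3)
obs 7: x=0 → posterior Beta(7, 19/3)
obs 8: x=1 → posterior Beta(8, 19/3)
obs 9: x=0 → posterior Beta(8, 22/3)

11/23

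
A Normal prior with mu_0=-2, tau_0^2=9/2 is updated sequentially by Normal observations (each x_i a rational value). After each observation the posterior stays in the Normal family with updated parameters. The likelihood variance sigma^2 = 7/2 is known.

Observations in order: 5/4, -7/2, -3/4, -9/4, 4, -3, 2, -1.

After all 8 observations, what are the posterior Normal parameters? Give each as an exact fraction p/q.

mu_0=-173/316, tau_0^2=63/158

obs 1: x=5/4 → posterior Normal(-11/64, 63/32)
obs 2: x=-7/2 → posterior Normal(-137/100, 63/50)
obs 3: x=-3/4 → posterior Normal(-41/34, 63/68)
obs 4: x=-9/4 → posterior Normal(-245/172, 63/86)
obs 5: x=4 → posterior Normal(-101/208, 63/104)
obs 6: x=-3 → posterior Normal(-209/244, 63/122)
obs 7: x=2 → posterior Normal(-137/280, 9/20)
obs 8: x=-1 → posterior Normal(-173/316, 63/158)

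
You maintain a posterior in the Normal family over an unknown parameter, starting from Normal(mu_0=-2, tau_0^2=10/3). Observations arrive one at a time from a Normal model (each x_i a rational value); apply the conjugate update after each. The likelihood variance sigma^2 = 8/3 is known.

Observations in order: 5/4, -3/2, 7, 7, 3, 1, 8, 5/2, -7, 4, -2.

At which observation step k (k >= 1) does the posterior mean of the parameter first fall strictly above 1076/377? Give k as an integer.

obs 1: x=5/4 → posterior Normal(-7/36, 40/27)
obs 2: x=-3/2 → posterior Normal(-37/56, 20/21)
obs 3: x=7 → posterior Normal(103/76, 40/57)
obs 4: x=7 → posterior Normal(81/32, 5/9)
obs 5: x=3 → posterior Normal(303/116, 40/87)
obs 6: x=1 → posterior Normal(19/8, 20/51)
obs 7: x=8 → posterior Normal(161/52, 40/117)
obs 8: x=5/2 → posterior Normal(533/176, 10/33)
obs 9: x=-7 → posterior Normal(393/196, 40/147)
obs 10: x=4 → posterior Normal(473/216, 20/81)
obs 11: x=-2 → posterior Normal(433/236, 40/177)

k = 7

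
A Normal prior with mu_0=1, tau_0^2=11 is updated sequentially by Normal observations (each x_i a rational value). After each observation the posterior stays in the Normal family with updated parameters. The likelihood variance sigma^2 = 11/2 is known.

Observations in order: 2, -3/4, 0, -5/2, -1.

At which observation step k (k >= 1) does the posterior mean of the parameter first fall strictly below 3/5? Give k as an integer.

obs 1: x=2 → posterior Normal(5/3, 11/3)
obs 2: x=-3/4 → posterior Normal(7/10, 11/5)
obs 3: x=0 → posterior Normal(1/2, 11/7)
obs 4: x=-5/2 → posterior Normal(-1/6, 11/9)
obs 5: x=-1 → posterior Normal(-7/22, 1)

k = 3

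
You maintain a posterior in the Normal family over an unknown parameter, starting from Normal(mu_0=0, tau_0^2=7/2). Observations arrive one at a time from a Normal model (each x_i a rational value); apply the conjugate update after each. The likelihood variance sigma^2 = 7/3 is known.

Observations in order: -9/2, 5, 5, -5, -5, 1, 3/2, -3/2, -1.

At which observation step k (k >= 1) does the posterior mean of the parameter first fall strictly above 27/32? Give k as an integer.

k = 3

obs 1: x=-9/2 → posterior Normal(-27/10, 7/5)
obs 2: x=5 → posterior Normal(3/16, 7/8)
obs 3: x=5 → posterior Normal(3/2, 7/11)
obs 4: x=-5 → posterior Normal(3/28, 1/2)
obs 5: x=-5 → posterior Normal(-27/34, 7/17)
obs 6: x=1 → posterior Normal(-21/40, 7/20)
obs 7: x=3/2 → posterior Normal(-6/23, 7/23)
obs 8: x=-3/2 → posterior Normal(-21/52, 7/26)
obs 9: x=-1 → posterior Normal(-27/58, 7/29)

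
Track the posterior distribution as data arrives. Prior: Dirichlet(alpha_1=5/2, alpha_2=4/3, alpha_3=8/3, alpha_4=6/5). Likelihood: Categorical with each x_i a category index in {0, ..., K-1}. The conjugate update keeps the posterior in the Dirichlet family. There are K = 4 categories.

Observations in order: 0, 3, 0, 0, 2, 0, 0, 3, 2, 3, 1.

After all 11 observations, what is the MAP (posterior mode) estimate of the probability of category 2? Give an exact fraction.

obs 1: x=0 → posterior Dirichlet(7/2, 4/3, 8/3, 6/5)
obs 2: x=3 → posterior Dirichlet(7/2, 4/3, 8/3, 11/5)
obs 3: x=0 → posterior Dirichlet(9/2, 4/3, 8/3, 11/5)
obs 4: x=0 → posterior Dirichlet(11/2, 4/3, 8/3, 11/5)
obs 5: x=2 → posterior Dirichlet(11/2, 4/3, 11/3, 11/5)
obs 6: x=0 → posterior Dirichlet(13/2, 4/3, 11/3, 11/5)
obs 7: x=0 → posterior Dirichlet(15/2, 4/3, 11/3, 11/5)
obs 8: x=3 → posterior Dirichlet(15/2, 4/3, 11/3, 16/5)
obs 9: x=2 → posterior Dirichlet(15/2, 4/3, 14/3, 16/5)
obs 10: x=3 → posterior Dirichlet(15/2, 4/3, 14/3, 21/5)
obs 11: x=1 → posterior Dirichlet(15/2, 7/3, 14/3, 21/5)

110/441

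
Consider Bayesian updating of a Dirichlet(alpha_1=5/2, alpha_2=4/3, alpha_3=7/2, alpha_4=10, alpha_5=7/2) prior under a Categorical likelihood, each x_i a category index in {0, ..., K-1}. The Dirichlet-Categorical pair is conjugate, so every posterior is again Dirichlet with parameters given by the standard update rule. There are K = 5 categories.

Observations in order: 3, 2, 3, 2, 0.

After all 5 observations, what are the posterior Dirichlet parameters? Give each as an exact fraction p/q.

alpha_1=7/2, alpha_2=4/3, alpha_3=11/2, alpha_4=12, alpha_5=7/2

obs 1: x=3 → posterior Dirichlet(5/2, 4/3, 7/2, 11, 7/2)
obs 2: x=2 → posterior Dirichlet(5/2, 4/3, 9/2, 11, 7/2)
obs 3: x=3 → posterior Dirichlet(5/2, 4/3, 9/2, 12, 7/2)
obs 4: x=2 → posterior Dirichlet(5/2, 4/3, 11/2, 12, 7/2)
obs 5: x=0 → posterior Dirichlet(7/2, 4/3, 11/2, 12, 7/2)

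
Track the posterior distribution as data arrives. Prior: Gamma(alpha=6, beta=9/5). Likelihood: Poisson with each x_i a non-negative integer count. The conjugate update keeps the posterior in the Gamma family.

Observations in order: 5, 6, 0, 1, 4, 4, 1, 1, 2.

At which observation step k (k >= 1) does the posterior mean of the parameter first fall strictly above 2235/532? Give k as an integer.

k = 2

obs 1: x=5 → posterior Gamma(11, 14/5)
obs 2: x=6 → posterior Gamma(17, 19/5)
obs 3: x=0 → posterior Gamma(17, 24/5)
obs 4: x=1 → posterior Gamma(18, 29/5)
obs 5: x=4 → posterior Gamma(22, 34/5)
obs 6: x=4 → posterior Gamma(26, 39/5)
obs 7: x=1 → posterior Gamma(27, 44/5)
obs 8: x=1 → posterior Gamma(28, 49/5)
obs 9: x=2 → posterior Gamma(30, 54/5)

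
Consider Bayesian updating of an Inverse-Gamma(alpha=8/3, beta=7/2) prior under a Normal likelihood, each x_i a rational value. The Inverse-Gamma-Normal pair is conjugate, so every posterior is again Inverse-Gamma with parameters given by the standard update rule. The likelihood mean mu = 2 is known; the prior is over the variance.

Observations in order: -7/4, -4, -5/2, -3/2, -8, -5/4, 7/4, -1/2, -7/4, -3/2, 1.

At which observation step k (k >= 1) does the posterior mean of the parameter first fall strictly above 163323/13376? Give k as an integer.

obs 1: x=-7/4 → posterior Inverse-Gamma(19/6, 337/32)
obs 2: x=-4 → posterior Inverse-Gamma(11/3, 913/32)
obs 3: x=-5/2 → posterior Inverse-Gamma(25/6, 1237/32)
obs 4: x=-3/2 → posterior Inverse-Gamma(14/3, 1433/32)
obs 5: x=-8 → posterior Inverse-Gamma(31/6, 3033/32)
obs 6: x=-5/4 → posterior Inverse-Gamma(17/3, 1601/16)
obs 7: x=7/4 → posterior Inverse-Gamma(37/6, 3203/32)
obs 8: x=-1/2 → posterior Inverse-Gamma(20/3, 3303/32)
obs 9: x=-7/4 → posterior Inverse-Gamma(43/6, 441/4)
obs 10: x=-3/2 → posterior Inverse-Gamma(23/3, 931/8)
obs 11: x=1 → posterior Inverse-Gamma(49/6, 935/8)

k = 4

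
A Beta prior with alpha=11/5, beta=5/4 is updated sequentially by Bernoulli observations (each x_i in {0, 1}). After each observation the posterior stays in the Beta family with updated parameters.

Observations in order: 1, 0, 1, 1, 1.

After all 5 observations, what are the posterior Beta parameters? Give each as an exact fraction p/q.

obs 1: x=1 → posterior Beta(16/5, 5/4)
obs 2: x=0 → posterior Beta(16/5, 9/4)
obs 3: x=1 → posterior Beta(21/5, 9/4)
obs 4: x=1 → posterior Beta(26/5, 9/4)
obs 5: x=1 → posterior Beta(31/5, 9/4)

alpha=31/5, beta=9/4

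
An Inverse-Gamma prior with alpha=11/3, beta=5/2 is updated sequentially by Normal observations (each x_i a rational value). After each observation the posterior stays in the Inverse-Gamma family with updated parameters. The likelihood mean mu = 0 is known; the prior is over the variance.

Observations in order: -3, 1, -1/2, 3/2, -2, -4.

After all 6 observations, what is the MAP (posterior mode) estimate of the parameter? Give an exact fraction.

obs 1: x=-3 → posterior Inverse-Gamma(25/6, 7)
obs 2: x=1 → posterior Inverse-Gamma(14/3, 15/2)
obs 3: x=-1/2 → posterior Inverse-Gamma(31/6, 61/8)
obs 4: x=3/2 → posterior Inverse-Gamma(17/3, 35/4)
obs 5: x=-2 → posterior Inverse-Gamma(37/6, 43/4)
obs 6: x=-4 → posterior Inverse-Gamma(20/3, 75/4)

225/92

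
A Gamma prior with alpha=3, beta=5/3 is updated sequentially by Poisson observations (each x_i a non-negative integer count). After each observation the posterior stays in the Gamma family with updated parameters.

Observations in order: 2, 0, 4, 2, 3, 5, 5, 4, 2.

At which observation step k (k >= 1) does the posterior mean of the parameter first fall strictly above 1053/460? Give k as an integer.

obs 1: x=2 → posterior Gamma(5, 8/3)
obs 2: x=0 → posterior Gamma(5, 11/3)
obs 3: x=4 → posterior Gamma(9, 14/3)
obs 4: x=2 → posterior Gamma(11, 17/3)
obs 5: x=3 → posterior Gamma(14, 20/3)
obs 6: x=5 → posterior Gamma(19, 23/3)
obs 7: x=5 → posterior Gamma(24, 26/3)
obs 8: x=4 → posterior Gamma(28, 29/3)
obs 9: x=2 → posterior Gamma(30, 32/3)

k = 6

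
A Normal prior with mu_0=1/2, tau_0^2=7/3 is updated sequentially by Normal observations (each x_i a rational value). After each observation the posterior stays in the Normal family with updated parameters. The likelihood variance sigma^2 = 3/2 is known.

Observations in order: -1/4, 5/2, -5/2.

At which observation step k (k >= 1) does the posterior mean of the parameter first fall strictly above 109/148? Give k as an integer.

obs 1: x=-1/4 → posterior Normal(1/23, 21/23)
obs 2: x=5/2 → posterior Normal(36/37, 21/37)
obs 3: x=-5/2 → posterior Normal(1/51, 7/17)

k = 2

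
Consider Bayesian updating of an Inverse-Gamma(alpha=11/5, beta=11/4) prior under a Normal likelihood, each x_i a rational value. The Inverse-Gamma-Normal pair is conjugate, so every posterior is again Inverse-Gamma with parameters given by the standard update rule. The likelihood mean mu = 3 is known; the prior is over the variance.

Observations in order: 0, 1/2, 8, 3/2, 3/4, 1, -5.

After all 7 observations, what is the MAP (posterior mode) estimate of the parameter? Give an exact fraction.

9685/1072

obs 1: x=0 → posterior Inverse-Gamma(27/10, 29/4)
obs 2: x=1/2 → posterior Inverse-Gamma(16/5, 83/8)
obs 3: x=8 → posterior Inverse-Gamma(37/10, 183/8)
obs 4: x=3/2 → posterior Inverse-Gamma(21/5, 24)
obs 5: x=3/4 → posterior Inverse-Gamma(47/10, 849/32)
obs 6: x=1 → posterior Inverse-Gamma(26/5, 913/32)
obs 7: x=-5 → posterior Inverse-Gamma(57/10, 1937/32)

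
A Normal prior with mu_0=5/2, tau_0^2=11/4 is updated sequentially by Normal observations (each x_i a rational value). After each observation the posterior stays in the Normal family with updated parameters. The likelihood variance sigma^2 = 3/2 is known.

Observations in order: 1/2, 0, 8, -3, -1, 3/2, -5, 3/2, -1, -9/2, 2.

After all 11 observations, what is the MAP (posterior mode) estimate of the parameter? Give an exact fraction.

obs 1: x=1/2 → posterior Normal(41/34, 33/34)
obs 2: x=0 → posterior Normal(41/56, 33/56)
obs 3: x=8 → posterior Normal(217/78, 11/26)
obs 4: x=-3 → posterior Normal(151/100, 33/100)
obs 5: x=-1 → posterior Normal(129/122, 33/122)
obs 6: x=3/2 → posterior Normal(9/8, 11/48)
obs 7: x=-5 → posterior Normal(26/83, 33/166)
obs 8: x=3/2 → posterior Normal(85/188, 33/188)
obs 9: x=-1 → posterior Normal(3/10, 11/70)
obs 10: x=-9/2 → posterior Normal(-9/58, 33/232)
obs 11: x=2 → posterior Normal(4/127, 33/254)

4/127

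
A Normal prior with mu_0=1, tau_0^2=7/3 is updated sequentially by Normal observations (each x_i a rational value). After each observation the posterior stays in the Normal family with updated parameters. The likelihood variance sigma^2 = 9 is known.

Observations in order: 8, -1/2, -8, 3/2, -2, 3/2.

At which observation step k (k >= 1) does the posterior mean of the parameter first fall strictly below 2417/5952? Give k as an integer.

obs 1: x=8 → posterior Normal(83/34, 63/34)
obs 2: x=-1/2 → posterior Normal(159/82, 63/41)
obs 3: x=-8 → posterior Normal(47/96, 21/16)
obs 4: x=3/2 → posterior Normal(34/55, 63/55)
obs 5: x=-2 → posterior Normal(10/31, 63/62)
obs 6: x=3/2 → posterior Normal(61/138, 21/23)

k = 5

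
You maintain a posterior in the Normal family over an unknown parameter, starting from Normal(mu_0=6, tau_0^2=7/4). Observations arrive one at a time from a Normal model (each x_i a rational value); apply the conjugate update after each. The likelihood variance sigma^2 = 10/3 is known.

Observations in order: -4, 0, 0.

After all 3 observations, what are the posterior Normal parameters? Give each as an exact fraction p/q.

obs 1: x=-4 → posterior Normal(156/61, 70/61)
obs 2: x=0 → posterior Normal(78/41, 35/41)
obs 3: x=0 → posterior Normal(156/103, 70/103)

mu_0=156/103, tau_0^2=70/103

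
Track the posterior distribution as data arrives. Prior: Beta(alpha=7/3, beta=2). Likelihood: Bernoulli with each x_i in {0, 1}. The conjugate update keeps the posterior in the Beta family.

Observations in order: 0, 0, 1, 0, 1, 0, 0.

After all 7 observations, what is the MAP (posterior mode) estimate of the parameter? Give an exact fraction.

obs 1: x=0 → posterior Beta(7/3, 3)
obs 2: x=0 → posterior Beta(7/3, 4)
obs 3: x=1 → posterior Beta(10/3, 4)
obs 4: x=0 → posterior Beta(10/3, 5)
obs 5: x=1 → posterior Beta(13/3, 5)
obs 6: x=0 → posterior Beta(13/3, 6)
obs 7: x=0 → posterior Beta(13/3, 7)

5/14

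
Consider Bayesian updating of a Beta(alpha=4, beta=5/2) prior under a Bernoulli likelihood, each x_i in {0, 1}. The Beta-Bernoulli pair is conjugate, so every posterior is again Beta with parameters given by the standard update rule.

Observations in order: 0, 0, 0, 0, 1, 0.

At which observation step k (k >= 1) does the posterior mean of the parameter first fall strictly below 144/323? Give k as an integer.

k = 3

obs 1: x=0 → posterior Beta(4, 7/2)
obs 2: x=0 → posterior Beta(4, 9/2)
obs 3: x=0 → posterior Beta(4, 11/2)
obs 4: x=0 → posterior Beta(4, 13/2)
obs 5: x=1 → posterior Beta(5, 13/2)
obs 6: x=0 → posterior Beta(5, 15/2)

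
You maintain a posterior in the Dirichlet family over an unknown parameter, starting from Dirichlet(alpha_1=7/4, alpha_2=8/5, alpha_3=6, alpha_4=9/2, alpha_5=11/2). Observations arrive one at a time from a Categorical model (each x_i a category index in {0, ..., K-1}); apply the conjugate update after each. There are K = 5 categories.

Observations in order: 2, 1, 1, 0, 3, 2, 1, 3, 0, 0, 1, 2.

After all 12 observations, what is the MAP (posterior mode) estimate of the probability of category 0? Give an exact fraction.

obs 1: x=2 → posterior Dirichlet(7/4, 8/5, 7, 9/2, 11/2)
obs 2: x=1 → posterior Dirichlet(7/4, 13/5, 7, 9/2, 11/2)
obs 3: x=1 → posterior Dirichlet(7/4, 18/5, 7, 9/2, 11/2)
obs 4: x=0 → posterior Dirichlet(11/4, 18/5, 7, 9/2, 11/2)
obs 5: x=3 → posterior Dirichlet(11/4, 18/5, 7, 11/2, 11/2)
obs 6: x=2 → posterior Dirichlet(11/4, 18/5, 8, 11/2, 11/2)
obs 7: x=1 → posterior Dirichlet(11/4, 23/5, 8, 11/2, 11/2)
obs 8: x=3 → posterior Dirichlet(11/4, 23/5, 8, 13/2, 11/2)
obs 9: x=0 → posterior Dirichlet(15/4, 23/5, 8, 13/2, 11/2)
obs 10: x=0 → posterior Dirichlet(19/4, 23/5, 8, 13/2, 11/2)
obs 11: x=1 → posterior Dirichlet(19/4, 28/5, 8, 13/2, 11/2)
obs 12: x=2 → posterior Dirichlet(19/4, 28/5, 9, 13/2, 11/2)

75/527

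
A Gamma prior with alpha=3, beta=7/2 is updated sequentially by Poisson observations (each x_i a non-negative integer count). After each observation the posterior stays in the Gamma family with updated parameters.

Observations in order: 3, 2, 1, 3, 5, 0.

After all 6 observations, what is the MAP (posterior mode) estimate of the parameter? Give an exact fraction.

obs 1: x=3 → posterior Gamma(6, 9/2)
obs 2: x=2 → posterior Gamma(8, 11/2)
obs 3: x=1 → posterior Gamma(9, 13/2)
obs 4: x=3 → posterior Gamma(12, 15/2)
obs 5: x=5 → posterior Gamma(17, 17/2)
obs 6: x=0 → posterior Gamma(17, 19/2)

32/19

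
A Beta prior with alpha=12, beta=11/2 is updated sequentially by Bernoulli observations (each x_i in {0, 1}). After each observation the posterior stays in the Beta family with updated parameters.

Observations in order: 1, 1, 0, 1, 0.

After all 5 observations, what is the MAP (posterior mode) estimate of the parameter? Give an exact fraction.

obs 1: x=1 → posterior Beta(13, 11/2)
obs 2: x=1 → posterior Beta(14, 11/2)
obs 3: x=0 → posterior Beta(14, 13/2)
obs 4: x=1 → posterior Beta(15, 13/2)
obs 5: x=0 → posterior Beta(15, 15/2)

28/41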